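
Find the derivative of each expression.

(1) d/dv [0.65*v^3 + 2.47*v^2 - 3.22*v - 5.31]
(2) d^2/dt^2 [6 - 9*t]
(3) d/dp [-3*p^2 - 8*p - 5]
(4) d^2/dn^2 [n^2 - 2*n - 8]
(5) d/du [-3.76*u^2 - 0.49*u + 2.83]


(1) = 1.95*v^2 + 4.94*v - 3.22
(2) = 0
(3) = -6*p - 8
(4) = 2
(5) = -7.52*u - 0.49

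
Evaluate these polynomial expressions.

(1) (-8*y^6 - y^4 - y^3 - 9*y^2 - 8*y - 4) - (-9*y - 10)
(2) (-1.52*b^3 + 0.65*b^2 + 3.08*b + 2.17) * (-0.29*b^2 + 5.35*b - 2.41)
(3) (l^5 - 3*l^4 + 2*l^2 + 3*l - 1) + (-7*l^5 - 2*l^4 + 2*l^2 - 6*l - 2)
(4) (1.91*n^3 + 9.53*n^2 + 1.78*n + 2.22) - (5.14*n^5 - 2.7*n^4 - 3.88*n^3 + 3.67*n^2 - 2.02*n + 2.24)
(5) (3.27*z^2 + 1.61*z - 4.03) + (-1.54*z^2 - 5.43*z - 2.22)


(1) = -8*y^6 - y^4 - y^3 - 9*y^2 + y + 6
(2) = 0.4408*b^5 - 8.3205*b^4 + 6.2475*b^3 + 14.2822*b^2 + 4.1867*b - 5.2297
(3) = -6*l^5 - 5*l^4 + 4*l^2 - 3*l - 3
(4) = -5.14*n^5 + 2.7*n^4 + 5.79*n^3 + 5.86*n^2 + 3.8*n - 0.02
(5) = 1.73*z^2 - 3.82*z - 6.25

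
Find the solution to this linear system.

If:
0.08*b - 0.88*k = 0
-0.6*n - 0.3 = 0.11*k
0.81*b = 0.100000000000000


Then:
b = 0.12
k = 0.01
n = -0.50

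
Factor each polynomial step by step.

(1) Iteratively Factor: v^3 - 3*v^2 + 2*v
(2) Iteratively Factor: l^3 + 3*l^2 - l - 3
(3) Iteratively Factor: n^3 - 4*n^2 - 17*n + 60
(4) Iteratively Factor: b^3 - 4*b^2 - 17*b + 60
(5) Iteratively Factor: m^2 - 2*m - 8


(1) = (v - 2)*(v^2 - v) = (v - 2)*(v - 1)*(v)
(2) = (l + 3)*(l^2 - 1) = (l + 1)*(l + 3)*(l - 1)
(3) = (n - 5)*(n^2 + n - 12) = (n - 5)*(n - 3)*(n + 4)
(4) = (b + 4)*(b^2 - 8*b + 15) = (b - 5)*(b + 4)*(b - 3)
(5) = (m - 4)*(m + 2)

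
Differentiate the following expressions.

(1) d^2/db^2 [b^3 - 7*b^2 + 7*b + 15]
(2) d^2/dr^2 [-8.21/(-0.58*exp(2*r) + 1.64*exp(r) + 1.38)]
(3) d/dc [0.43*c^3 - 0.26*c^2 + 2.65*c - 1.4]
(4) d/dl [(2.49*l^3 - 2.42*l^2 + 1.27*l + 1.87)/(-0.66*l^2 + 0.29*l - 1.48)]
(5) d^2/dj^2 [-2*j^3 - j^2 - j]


(1) = 6*b - 14
(2) = ((13.4644 - 19.0472*exp(r))*(-0.58*exp(2*r) + 1.64*exp(r) + 1.38) - 8.21*(1.16*exp(r) - 1.64)*(2.32*exp(r) - 3.28)*exp(r))*exp(r)/(-0.58*exp(2*r) + 1.64*exp(r) + 1.38)^3
(3) = 1.29*c^2 - 0.52*c + 2.65
(4) = (-1.6434*l^4 + 1.4442*l^3 - 10.9192*l^2 + 9.6316*l - 2.4219)/(0.4356*l^4 - 0.3828*l^3 + 2.0377*l^2 - 0.8584*l + 2.1904)
(5) = -12*j - 2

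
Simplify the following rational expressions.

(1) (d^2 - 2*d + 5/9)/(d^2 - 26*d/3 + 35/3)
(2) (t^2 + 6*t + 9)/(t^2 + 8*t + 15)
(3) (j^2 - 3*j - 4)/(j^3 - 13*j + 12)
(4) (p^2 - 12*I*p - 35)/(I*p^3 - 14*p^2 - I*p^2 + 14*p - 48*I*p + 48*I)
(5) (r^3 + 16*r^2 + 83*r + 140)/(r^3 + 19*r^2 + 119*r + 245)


(1) = (3*d - 1)/(3*d - 21)
(2) = (t + 3)/(t + 5)
(3) = (j^2 - 3*j - 4)/(j^3 - 13*j + 12)
(4) = (-I*p^2 - 12*p + 35*I)/(p^3 + p^2*(-1 + 14*I) + p*(-48 - 14*I) + 48)
(5) = (r + 4)/(r + 7)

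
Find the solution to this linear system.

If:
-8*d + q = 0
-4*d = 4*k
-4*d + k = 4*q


Then:
d = 0
k = 0
q = 0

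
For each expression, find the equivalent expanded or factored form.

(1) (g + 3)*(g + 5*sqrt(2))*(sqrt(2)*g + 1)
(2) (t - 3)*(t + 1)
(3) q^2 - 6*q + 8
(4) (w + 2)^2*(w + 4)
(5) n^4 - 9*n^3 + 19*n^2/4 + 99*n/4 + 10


(1) = sqrt(2)*g^3 + 3*sqrt(2)*g^2 + 11*g^2 + 5*sqrt(2)*g + 33*g + 15*sqrt(2)
(2) = t^2 - 2*t - 3
(3) = (q - 4)*(q - 2)
(4) = w^3 + 8*w^2 + 20*w + 16
(5) = (n - 8)*(n - 5/2)*(n + 1/2)*(n + 1)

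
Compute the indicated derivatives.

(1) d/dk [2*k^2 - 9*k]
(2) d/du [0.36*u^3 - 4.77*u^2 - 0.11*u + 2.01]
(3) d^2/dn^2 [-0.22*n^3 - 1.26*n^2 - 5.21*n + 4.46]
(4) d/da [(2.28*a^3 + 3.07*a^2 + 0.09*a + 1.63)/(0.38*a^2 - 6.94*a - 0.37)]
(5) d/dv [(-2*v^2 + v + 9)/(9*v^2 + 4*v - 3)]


(1) = 4*k - 9
(2) = 1.08*u^2 - 9.54*u - 0.11
(3) = -1.32*n - 2.52
(4) = (0.8664*a^4 - 31.6464*a^3 - 23.8708*a^2 - 3.5106*a + 11.2789)/(0.1444*a^4 - 5.2744*a^3 + 47.8824*a^2 + 5.1356*a + 0.1369)
(5) = (-17*v^2 - 150*v - 39)/(81*v^4 + 72*v^3 - 38*v^2 - 24*v + 9)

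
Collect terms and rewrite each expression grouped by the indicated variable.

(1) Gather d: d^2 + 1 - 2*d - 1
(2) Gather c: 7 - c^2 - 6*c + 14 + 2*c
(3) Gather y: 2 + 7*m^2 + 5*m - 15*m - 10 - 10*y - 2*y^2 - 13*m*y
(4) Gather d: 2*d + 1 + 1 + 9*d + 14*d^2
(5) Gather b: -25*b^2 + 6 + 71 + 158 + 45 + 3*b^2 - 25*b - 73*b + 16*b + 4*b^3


(1) = d^2 - 2*d
(2) = -c^2 - 4*c + 21
(3) = 7*m^2 - 10*m - 2*y^2 + y*(-13*m - 10) - 8
(4) = 14*d^2 + 11*d + 2
(5) = 4*b^3 - 22*b^2 - 82*b + 280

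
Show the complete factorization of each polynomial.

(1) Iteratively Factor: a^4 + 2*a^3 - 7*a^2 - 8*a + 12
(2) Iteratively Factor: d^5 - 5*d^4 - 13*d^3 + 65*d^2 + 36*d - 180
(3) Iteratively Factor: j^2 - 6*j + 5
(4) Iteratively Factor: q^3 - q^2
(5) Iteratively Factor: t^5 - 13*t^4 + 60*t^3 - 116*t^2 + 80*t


(1) = (a + 2)*(a^3 - 7*a + 6) = (a - 1)*(a + 2)*(a^2 + a - 6) = (a - 2)*(a - 1)*(a + 2)*(a + 3)
(2) = (d - 3)*(d^4 - 2*d^3 - 19*d^2 + 8*d + 60) = (d - 5)*(d - 3)*(d^3 + 3*d^2 - 4*d - 12) = (d - 5)*(d - 3)*(d + 3)*(d^2 - 4) = (d - 5)*(d - 3)*(d - 2)*(d + 3)*(d + 2)
(3) = (j - 1)*(j - 5)
(4) = (q)*(q^2 - q) = q^2*(q - 1)
(5) = (t - 4)*(t^4 - 9*t^3 + 24*t^2 - 20*t) = t*(t - 4)*(t^3 - 9*t^2 + 24*t - 20) = t*(t - 4)*(t - 2)*(t^2 - 7*t + 10) = t*(t - 4)*(t - 2)^2*(t - 5)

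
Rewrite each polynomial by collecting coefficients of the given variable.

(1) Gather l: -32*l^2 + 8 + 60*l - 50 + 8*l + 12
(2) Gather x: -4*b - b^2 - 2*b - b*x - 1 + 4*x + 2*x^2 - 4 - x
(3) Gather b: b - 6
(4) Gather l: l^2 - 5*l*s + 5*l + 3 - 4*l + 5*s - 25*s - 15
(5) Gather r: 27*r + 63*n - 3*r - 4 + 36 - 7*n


(1) = -32*l^2 + 68*l - 30
(2) = -b^2 - 6*b + 2*x^2 + x*(3 - b) - 5
(3) = b - 6
(4) = l^2 + l*(1 - 5*s) - 20*s - 12
(5) = 56*n + 24*r + 32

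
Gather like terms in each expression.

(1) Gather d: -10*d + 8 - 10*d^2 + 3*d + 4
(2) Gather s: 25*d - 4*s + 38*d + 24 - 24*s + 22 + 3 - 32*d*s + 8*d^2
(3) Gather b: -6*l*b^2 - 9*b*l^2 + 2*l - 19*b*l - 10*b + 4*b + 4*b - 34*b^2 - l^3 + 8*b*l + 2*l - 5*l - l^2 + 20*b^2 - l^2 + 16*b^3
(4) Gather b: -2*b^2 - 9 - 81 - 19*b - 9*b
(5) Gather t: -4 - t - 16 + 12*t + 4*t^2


(1) = -10*d^2 - 7*d + 12
(2) = 8*d^2 + 63*d + s*(-32*d - 28) + 49
(3) = 16*b^3 + b^2*(-6*l - 14) + b*(-9*l^2 - 11*l - 2) - l^3 - 2*l^2 - l
(4) = -2*b^2 - 28*b - 90
(5) = 4*t^2 + 11*t - 20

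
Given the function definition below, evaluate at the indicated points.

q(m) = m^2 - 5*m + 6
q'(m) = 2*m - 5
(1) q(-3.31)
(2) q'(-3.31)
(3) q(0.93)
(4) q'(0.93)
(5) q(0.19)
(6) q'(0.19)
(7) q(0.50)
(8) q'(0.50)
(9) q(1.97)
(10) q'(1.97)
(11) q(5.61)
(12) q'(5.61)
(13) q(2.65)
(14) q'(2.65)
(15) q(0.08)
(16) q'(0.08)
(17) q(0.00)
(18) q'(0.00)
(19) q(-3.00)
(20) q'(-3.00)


(1) = 33.51
(2) = -11.62
(3) = 2.21
(4) = -3.14
(5) = 5.09
(6) = -4.62
(7) = 3.75
(8) = -4.00
(9) = 0.03
(10) = -1.06
(11) = 9.42
(12) = 6.22
(13) = -0.23
(14) = 0.30
(15) = 5.61
(16) = -4.84
(17) = 6.00
(18) = -5.00
(19) = 30.00
(20) = -11.00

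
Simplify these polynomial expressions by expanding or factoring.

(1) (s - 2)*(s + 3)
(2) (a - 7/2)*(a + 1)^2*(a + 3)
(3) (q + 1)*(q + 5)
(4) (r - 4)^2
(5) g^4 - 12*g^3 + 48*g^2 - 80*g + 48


(1) = s^2 + s - 6
(2) = a^4 + 3*a^3/2 - 21*a^2/2 - 43*a/2 - 21/2
(3) = q^2 + 6*q + 5
(4) = r^2 - 8*r + 16
(5) = (g - 6)*(g - 2)^3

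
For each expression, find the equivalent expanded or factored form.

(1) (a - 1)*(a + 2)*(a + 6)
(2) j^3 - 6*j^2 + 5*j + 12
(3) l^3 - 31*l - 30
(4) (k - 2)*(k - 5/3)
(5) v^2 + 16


(1) = a^3 + 7*a^2 + 4*a - 12
(2) = (j - 4)*(j - 3)*(j + 1)
(3) = (l - 6)*(l + 1)*(l + 5)
(4) = k^2 - 11*k/3 + 10/3
(5) = (v - 4*I)*(v + 4*I)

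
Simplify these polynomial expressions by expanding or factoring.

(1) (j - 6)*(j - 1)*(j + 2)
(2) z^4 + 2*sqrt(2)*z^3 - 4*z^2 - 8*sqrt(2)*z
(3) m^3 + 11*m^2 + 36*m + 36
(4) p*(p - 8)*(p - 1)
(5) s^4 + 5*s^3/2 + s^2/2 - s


(1) = j^3 - 5*j^2 - 8*j + 12
(2) = z*(z - 2)*(z + 2)*(z + 2*sqrt(2))
(3) = (m + 2)*(m + 3)*(m + 6)
(4) = p^3 - 9*p^2 + 8*p
(5) = s*(s - 1/2)*(s + 1)*(s + 2)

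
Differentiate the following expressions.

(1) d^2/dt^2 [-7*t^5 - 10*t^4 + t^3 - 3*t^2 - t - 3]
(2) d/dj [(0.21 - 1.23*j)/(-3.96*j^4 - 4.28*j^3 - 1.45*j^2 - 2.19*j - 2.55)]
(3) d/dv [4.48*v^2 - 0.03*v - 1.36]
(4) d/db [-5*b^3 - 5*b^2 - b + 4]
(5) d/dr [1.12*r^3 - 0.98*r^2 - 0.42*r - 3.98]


(1) = -140*t^3 - 120*t^2 + 6*t - 6
(2) = (-14.6124*j^4 - 7.2024*j^3 + 0.9129*j^2 + 0.609*j + 3.5964)/(15.6816*j^8 + 33.8976*j^7 + 29.8024*j^6 + 29.7568*j^5 + 41.0449*j^4 + 28.179*j^3 + 12.1911*j^2 + 11.169*j + 6.5025)
(3) = 8.96*v - 0.03
(4) = -15*b^2 - 10*b - 1
(5) = 3.36*r^2 - 1.96*r - 0.42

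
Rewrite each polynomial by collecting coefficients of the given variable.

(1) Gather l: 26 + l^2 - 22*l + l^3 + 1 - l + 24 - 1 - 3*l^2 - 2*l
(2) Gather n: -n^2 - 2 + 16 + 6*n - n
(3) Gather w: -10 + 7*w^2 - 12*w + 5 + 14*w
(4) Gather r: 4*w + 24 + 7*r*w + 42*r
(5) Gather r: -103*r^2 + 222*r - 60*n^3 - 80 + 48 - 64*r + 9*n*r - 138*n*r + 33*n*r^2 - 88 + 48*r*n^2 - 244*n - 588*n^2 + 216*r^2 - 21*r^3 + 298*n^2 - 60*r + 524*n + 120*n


(1) = l^3 - 2*l^2 - 25*l + 50
(2) = -n^2 + 5*n + 14
(3) = 7*w^2 + 2*w - 5
(4) = r*(7*w + 42) + 4*w + 24
(5) = -60*n^3 - 290*n^2 + 400*n - 21*r^3 + r^2*(33*n + 113) + r*(48*n^2 - 129*n + 98) - 120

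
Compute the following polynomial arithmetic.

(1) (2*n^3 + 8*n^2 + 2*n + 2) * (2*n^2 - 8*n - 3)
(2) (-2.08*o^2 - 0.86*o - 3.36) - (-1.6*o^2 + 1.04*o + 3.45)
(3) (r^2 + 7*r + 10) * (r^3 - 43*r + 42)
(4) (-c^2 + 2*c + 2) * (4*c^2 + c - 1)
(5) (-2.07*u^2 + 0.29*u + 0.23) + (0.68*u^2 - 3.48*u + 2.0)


(1) = 4*n^5 - 66*n^3 - 36*n^2 - 22*n - 6
(2) = -0.48*o^2 - 1.9*o - 6.81
(3) = r^5 + 7*r^4 - 33*r^3 - 259*r^2 - 136*r + 420
(4) = -4*c^4 + 7*c^3 + 11*c^2 - 2
(5) = -1.39*u^2 - 3.19*u + 2.23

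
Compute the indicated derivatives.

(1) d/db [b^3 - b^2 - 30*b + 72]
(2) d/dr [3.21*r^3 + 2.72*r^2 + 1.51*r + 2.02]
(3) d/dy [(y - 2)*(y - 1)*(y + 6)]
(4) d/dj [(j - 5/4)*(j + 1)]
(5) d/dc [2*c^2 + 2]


(1) = 3*b^2 - 2*b - 30
(2) = 9.63*r^2 + 5.44*r + 1.51
(3) = 3*y^2 + 6*y - 16
(4) = 2*j - 1/4
(5) = 4*c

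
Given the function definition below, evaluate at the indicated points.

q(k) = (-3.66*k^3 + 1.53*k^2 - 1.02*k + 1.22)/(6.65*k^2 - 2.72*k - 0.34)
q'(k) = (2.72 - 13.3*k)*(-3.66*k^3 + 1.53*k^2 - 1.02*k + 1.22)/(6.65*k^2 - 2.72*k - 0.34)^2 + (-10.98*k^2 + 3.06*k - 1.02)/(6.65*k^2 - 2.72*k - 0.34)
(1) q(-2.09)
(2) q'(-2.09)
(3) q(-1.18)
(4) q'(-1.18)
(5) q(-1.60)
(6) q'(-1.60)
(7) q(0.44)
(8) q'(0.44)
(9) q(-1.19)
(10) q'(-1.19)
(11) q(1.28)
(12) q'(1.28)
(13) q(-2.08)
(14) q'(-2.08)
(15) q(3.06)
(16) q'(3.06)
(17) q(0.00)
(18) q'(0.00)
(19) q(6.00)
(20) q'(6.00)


(1) = 1.26
(2) = -0.49
(3) = 0.87
(4) = -0.32
(5) = 1.03
(6) = -0.44
(7) = -3.03
(8) = -30.85
(9) = 0.87
(10) = -0.32
(11) = -0.74
(12) = -0.63
(13) = 1.26
(14) = -0.49
(15) = -1.72
(16) = -0.54
(17) = -3.59
(18) = 31.71
(19) = -3.32
(20) = -0.55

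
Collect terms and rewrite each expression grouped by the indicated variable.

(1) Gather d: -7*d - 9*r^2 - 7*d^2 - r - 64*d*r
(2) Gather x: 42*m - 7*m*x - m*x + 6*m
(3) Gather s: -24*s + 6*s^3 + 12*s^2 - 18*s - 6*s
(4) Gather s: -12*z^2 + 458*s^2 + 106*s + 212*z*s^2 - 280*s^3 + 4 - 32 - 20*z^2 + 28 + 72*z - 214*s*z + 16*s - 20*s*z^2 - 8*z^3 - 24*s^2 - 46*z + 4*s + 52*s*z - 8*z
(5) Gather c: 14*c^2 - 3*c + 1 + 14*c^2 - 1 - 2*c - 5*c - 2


(1) = -7*d^2 + d*(-64*r - 7) - 9*r^2 - r
(2) = -8*m*x + 48*m
(3) = 6*s^3 + 12*s^2 - 48*s
(4) = -280*s^3 + s^2*(212*z + 434) + s*(-20*z^2 - 162*z + 126) - 8*z^3 - 32*z^2 + 18*z
(5) = 28*c^2 - 10*c - 2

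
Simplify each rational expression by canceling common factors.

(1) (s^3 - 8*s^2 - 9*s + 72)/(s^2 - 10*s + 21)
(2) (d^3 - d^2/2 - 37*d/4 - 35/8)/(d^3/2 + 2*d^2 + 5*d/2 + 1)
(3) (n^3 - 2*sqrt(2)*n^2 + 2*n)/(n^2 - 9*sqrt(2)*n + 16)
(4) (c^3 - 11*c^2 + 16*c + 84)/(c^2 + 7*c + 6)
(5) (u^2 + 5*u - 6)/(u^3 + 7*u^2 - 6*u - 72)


(1) = (s^2 - 5*s - 24)/(s - 7)
(2) = (8*d^3 - 4*d^2 - 74*d - 35)/(4*d^3 + 16*d^2 + 20*d + 8)
(3) = (n^2 - sqrt(2)*n)/(n - 8*sqrt(2))
(4) = (c^3 - 11*c^2 + 16*c + 84)/(c^2 + 7*c + 6)
(5) = (u - 1)/(u^2 + u - 12)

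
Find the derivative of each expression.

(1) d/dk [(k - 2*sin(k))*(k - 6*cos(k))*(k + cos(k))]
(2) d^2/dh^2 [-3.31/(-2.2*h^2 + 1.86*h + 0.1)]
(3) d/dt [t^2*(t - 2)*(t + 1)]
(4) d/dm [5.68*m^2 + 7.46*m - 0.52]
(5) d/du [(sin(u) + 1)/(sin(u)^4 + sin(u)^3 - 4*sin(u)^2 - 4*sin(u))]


(1) = -(k - 2*sin(k))*(k - 6*cos(k))*(sin(k) - 1) + (k - 2*sin(k))*(k + cos(k))*(6*sin(k) + 1) - (k - 6*cos(k))*(k + cos(k))*(2*cos(k) - 1)
(2) = (32.0408*h^2 - 27.08904*h - 3.31*(4.4*h - 1.86)*(8.8*h - 3.72) - 1.4564)/(-2.2*h^2 + 1.86*h + 0.1)^3
(3) = t*(4*t^2 - 3*t - 4)
(4) = 11.36*m + 7.46
(5) = (-3 + 4/sin(u)^2)*cos(u)/((sin(u) - 2)^2*(sin(u) + 2)^2)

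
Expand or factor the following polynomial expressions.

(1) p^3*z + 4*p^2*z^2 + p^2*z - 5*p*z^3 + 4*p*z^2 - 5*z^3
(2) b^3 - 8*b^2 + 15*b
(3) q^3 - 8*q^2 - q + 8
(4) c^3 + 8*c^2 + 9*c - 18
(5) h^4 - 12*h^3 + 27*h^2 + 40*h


(1) = (p - z)*(p + 5*z)*(p*z + z)
(2) = b*(b - 5)*(b - 3)
(3) = (q - 8)*(q - 1)*(q + 1)
(4) = (c - 1)*(c + 3)*(c + 6)
(5) = h*(h - 8)*(h - 5)*(h + 1)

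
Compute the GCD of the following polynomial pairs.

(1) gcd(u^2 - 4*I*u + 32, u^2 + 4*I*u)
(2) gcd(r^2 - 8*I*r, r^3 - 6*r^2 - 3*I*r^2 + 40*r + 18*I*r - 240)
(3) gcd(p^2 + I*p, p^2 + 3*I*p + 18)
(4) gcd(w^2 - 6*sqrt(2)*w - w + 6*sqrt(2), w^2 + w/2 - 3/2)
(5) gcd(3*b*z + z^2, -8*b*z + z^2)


(1) = u + 4*I
(2) = r - 8*I
(3) = gcd(p*(p + I), (p - 3*I)*(p + 6*I)) = 1
(4) = w - 1
(5) = gcd(z*(3*b + z), z*(-8*b + z)) = z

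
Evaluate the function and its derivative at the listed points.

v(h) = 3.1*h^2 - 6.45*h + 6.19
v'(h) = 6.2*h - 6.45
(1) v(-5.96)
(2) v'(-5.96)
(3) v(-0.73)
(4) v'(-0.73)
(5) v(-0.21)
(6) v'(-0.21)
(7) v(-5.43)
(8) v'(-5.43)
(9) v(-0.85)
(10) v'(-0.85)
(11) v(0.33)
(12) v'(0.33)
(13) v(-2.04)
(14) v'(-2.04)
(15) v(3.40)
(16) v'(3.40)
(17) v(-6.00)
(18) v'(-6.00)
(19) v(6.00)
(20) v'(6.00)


(1) = 154.75
(2) = -43.40
(3) = 12.55
(4) = -10.98
(5) = 7.68
(6) = -7.75
(7) = 132.62
(8) = -40.12
(9) = 13.91
(10) = -11.72
(11) = 4.40
(12) = -4.40
(13) = 32.25
(14) = -19.10
(15) = 20.10
(16) = 14.63
(17) = 156.49
(18) = -43.65
(19) = 79.09
(20) = 30.75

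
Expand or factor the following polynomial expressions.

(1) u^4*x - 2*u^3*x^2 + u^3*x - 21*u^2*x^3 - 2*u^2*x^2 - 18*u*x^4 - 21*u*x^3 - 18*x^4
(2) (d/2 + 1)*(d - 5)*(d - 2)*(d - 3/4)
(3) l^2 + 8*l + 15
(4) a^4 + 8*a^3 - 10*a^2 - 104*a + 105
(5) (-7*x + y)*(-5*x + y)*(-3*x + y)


(1) = (u - 6*x)*(u + x)*(u + 3*x)*(u*x + x)
(2) = d^4/2 - 23*d^3/8 - d^2/8 + 23*d/2 - 15/2
(3) = (l + 3)*(l + 5)
(4) = (a - 3)*(a - 1)*(a + 5)*(a + 7)
(5) = -105*x^3 + 71*x^2*y - 15*x*y^2 + y^3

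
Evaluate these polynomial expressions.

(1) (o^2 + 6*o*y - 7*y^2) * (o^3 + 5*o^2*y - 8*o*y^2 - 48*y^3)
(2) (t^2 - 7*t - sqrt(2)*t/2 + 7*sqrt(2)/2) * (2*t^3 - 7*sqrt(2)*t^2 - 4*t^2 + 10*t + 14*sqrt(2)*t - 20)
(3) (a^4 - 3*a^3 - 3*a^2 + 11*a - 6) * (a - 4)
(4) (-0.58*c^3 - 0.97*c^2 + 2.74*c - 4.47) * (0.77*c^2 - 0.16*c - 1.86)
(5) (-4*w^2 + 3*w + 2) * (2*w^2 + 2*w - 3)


(1) = o^5 + 11*o^4*y + 15*o^3*y^2 - 131*o^2*y^3 - 232*o*y^4 + 336*y^5
(2) = 2*t^5 - 18*t^4 - 8*sqrt(2)*t^4 + 45*t^3 + 72*sqrt(2)*t^3 - 117*sqrt(2)*t^2 - 153*t^2 + 45*sqrt(2)*t + 238*t - 70*sqrt(2)
(3) = a^5 - 7*a^4 + 9*a^3 + 23*a^2 - 50*a + 24
(4) = -0.4466*c^5 - 0.6541*c^4 + 3.3438*c^3 - 2.0761*c^2 - 4.3812*c + 8.3142
(5) = -8*w^4 - 2*w^3 + 22*w^2 - 5*w - 6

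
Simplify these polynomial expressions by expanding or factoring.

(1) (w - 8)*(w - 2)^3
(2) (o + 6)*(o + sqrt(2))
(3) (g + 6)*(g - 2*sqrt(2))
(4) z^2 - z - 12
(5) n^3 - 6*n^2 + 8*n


(1) = w^4 - 14*w^3 + 60*w^2 - 104*w + 64
(2) = o^2 + sqrt(2)*o + 6*o + 6*sqrt(2)
(3) = g^2 - 2*sqrt(2)*g + 6*g - 12*sqrt(2)
(4) = (z - 4)*(z + 3)
(5) = n*(n - 4)*(n - 2)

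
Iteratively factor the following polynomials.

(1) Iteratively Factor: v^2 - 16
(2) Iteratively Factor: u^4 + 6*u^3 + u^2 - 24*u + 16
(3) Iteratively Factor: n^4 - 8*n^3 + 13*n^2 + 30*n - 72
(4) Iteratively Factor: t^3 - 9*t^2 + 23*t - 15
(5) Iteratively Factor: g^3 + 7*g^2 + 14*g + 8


(1) = (v - 4)*(v + 4)
(2) = (u + 4)*(u^3 + 2*u^2 - 7*u + 4) = (u - 1)*(u + 4)*(u^2 + 3*u - 4) = (u - 1)*(u + 4)^2*(u - 1)
(3) = (n - 3)*(n^3 - 5*n^2 - 2*n + 24) = (n - 4)*(n - 3)*(n^2 - n - 6) = (n - 4)*(n - 3)^2*(n + 2)
(4) = (t - 5)*(t^2 - 4*t + 3) = (t - 5)*(t - 3)*(t - 1)
(5) = (g + 4)*(g^2 + 3*g + 2) = (g + 2)*(g + 4)*(g + 1)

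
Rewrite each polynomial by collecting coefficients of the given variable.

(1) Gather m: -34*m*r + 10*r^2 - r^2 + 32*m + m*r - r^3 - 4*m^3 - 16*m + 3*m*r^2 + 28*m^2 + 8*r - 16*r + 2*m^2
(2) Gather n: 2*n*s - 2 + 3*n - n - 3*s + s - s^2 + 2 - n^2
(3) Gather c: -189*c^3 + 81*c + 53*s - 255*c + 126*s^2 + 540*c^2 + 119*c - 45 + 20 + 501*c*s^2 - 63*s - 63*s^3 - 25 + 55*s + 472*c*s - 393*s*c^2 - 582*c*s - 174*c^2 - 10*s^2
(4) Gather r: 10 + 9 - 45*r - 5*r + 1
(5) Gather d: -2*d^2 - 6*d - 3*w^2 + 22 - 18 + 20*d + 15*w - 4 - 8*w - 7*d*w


(1) = -4*m^3 + 30*m^2 + m*(3*r^2 - 33*r + 16) - r^3 + 9*r^2 - 8*r
(2) = -n^2 + n*(2*s + 2) - s^2 - 2*s
(3) = -189*c^3 + c^2*(366 - 393*s) + c*(501*s^2 - 110*s - 55) - 63*s^3 + 116*s^2 + 45*s - 50
(4) = 20 - 50*r
(5) = -2*d^2 + d*(14 - 7*w) - 3*w^2 + 7*w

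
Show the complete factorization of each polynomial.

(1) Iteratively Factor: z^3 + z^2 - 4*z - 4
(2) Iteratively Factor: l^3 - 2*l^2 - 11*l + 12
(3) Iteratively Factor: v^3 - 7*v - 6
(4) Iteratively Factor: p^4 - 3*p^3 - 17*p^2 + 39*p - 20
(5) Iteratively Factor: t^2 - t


(1) = (z - 2)*(z^2 + 3*z + 2) = (z - 2)*(z + 1)*(z + 2)
(2) = (l - 4)*(l^2 + 2*l - 3) = (l - 4)*(l - 1)*(l + 3)
(3) = (v + 2)*(v^2 - 2*v - 3) = (v + 1)*(v + 2)*(v - 3)
(4) = (p + 4)*(p^3 - 7*p^2 + 11*p - 5) = (p - 5)*(p + 4)*(p^2 - 2*p + 1) = (p - 5)*(p - 1)*(p + 4)*(p - 1)
(5) = (t - 1)*(t)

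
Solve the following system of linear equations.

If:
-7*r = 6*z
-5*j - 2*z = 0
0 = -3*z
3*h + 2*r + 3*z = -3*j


Then:
h = 0
j = 0
r = 0
z = 0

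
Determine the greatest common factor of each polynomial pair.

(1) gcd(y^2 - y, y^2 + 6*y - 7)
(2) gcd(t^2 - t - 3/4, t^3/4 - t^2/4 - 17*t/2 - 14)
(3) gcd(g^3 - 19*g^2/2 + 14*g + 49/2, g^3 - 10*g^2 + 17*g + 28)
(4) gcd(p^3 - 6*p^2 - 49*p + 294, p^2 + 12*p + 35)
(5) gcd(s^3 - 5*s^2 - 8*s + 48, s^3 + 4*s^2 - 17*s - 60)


(1) = y - 1
(2) = gcd((t - 3/2)*(t + 1/2), (t/4 + 1)*(t - 7)*(t + 2)) = 1
(3) = gcd((g - 7)*(g - 7/2)*(g + 1), (g - 7)*(g - 4)*(g + 1)) = g^2 - 6*g - 7
(4) = gcd((p - 7)*(p - 6)*(p + 7), (p + 5)*(p + 7)) = p + 7
(5) = gcd((s - 4)^2*(s + 3), (s - 4)*(s + 3)*(s + 5)) = s^2 - s - 12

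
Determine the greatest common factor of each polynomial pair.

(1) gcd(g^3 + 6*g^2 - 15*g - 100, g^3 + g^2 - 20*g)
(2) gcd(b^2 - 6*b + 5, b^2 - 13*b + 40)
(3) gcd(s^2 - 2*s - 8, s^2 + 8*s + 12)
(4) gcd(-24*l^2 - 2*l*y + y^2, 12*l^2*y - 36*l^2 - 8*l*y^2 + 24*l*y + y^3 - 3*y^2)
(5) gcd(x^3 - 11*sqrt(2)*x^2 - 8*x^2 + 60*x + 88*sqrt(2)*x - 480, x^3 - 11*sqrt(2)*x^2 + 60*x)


(1) = gcd((g - 4)*(g + 5)^2, g*(g - 4)*(g + 5)) = g^2 + g - 20
(2) = b - 5
(3) = s + 2
(4) = -6*l + y
(5) = gcd((x - 8)*(x - 6*sqrt(2))*(x - 5*sqrt(2)), x*(x - 6*sqrt(2))*(x - 5*sqrt(2))) = x^2 - 11*sqrt(2)*x + 60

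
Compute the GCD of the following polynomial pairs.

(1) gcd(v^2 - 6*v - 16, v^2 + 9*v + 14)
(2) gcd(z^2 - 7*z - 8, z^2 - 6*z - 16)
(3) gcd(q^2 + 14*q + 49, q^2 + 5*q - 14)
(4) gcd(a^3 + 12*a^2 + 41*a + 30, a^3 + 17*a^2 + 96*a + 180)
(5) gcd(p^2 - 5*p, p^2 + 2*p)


(1) = gcd((v - 8)*(v + 2), (v + 2)*(v + 7)) = v + 2
(2) = gcd((z - 8)*(z + 1), (z - 8)*(z + 2)) = z - 8
(3) = q + 7
(4) = gcd((a + 1)*(a + 5)*(a + 6), (a + 5)*(a + 6)^2) = a^2 + 11*a + 30
(5) = p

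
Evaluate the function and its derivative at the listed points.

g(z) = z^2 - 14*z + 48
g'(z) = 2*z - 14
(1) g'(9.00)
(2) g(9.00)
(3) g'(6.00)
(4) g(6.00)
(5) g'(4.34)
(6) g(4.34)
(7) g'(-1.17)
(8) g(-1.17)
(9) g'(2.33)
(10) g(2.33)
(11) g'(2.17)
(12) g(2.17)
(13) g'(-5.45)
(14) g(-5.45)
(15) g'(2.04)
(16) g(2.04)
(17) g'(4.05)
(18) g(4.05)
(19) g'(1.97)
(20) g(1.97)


(1) = 4.00
(2) = 3.00
(3) = -2.00
(4) = 0.00
(5) = -5.32
(6) = 6.08
(7) = -16.34
(8) = 65.75
(9) = -9.34
(10) = 20.81
(11) = -9.66
(12) = 22.33
(13) = -24.90
(14) = 154.00
(15) = -9.92
(16) = 23.60
(17) = -5.90
(18) = 7.70
(19) = -10.06
(20) = 24.30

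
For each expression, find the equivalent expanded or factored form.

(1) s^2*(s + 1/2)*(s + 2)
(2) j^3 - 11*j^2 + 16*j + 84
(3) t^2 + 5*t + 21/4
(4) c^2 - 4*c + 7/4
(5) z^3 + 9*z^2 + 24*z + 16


(1) = s^4 + 5*s^3/2 + s^2
(2) = (j - 7)*(j - 6)*(j + 2)
(3) = (t + 3/2)*(t + 7/2)
(4) = (c - 7/2)*(c - 1/2)
(5) = (z + 1)*(z + 4)^2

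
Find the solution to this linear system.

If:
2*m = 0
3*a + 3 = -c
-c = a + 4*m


Then:
a = -3/2
c = 3/2
m = 0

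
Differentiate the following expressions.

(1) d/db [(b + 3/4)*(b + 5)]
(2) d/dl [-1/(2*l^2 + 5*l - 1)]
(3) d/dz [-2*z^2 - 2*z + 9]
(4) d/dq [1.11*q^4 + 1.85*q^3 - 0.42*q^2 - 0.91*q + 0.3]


(1) = 2*b + 23/4
(2) = (4*l + 5)/(2*l^2 + 5*l - 1)^2
(3) = -4*z - 2
(4) = 4.44*q^3 + 5.55*q^2 - 0.84*q - 0.91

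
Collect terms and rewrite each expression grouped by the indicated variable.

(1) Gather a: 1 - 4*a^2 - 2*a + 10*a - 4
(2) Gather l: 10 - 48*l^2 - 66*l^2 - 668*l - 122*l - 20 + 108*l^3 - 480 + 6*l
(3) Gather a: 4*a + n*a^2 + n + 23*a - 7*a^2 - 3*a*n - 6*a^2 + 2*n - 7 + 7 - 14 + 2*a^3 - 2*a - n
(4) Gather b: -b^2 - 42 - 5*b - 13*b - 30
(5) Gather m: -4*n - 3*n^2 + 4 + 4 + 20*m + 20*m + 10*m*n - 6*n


(1) = -4*a^2 + 8*a - 3
(2) = 108*l^3 - 114*l^2 - 784*l - 490
(3) = 2*a^3 + a^2*(n - 13) + a*(25 - 3*n) + 2*n - 14
(4) = -b^2 - 18*b - 72
(5) = m*(10*n + 40) - 3*n^2 - 10*n + 8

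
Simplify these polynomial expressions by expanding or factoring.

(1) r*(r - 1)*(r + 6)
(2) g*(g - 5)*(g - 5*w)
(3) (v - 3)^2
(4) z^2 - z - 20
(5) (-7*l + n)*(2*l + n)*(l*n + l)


(1) = r^3 + 5*r^2 - 6*r
(2) = g^3 - 5*g^2*w - 5*g^2 + 25*g*w
(3) = v^2 - 6*v + 9
(4) = (z - 5)*(z + 4)
(5) = -14*l^3*n - 14*l^3 - 5*l^2*n^2 - 5*l^2*n + l*n^3 + l*n^2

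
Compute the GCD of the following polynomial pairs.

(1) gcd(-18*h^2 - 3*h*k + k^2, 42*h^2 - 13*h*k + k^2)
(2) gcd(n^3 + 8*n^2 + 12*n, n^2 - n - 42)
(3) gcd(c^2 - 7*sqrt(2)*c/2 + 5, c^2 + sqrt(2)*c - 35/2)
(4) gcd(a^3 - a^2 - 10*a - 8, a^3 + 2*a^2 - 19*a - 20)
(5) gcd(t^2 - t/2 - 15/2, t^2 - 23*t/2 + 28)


(1) = 6*h - k
(2) = n + 6
(3) = c - 5*sqrt(2)/2
(4) = a^2 - 3*a - 4
(5) = gcd((t - 3)*(t + 5/2), (t - 8)*(t - 7/2)) = 1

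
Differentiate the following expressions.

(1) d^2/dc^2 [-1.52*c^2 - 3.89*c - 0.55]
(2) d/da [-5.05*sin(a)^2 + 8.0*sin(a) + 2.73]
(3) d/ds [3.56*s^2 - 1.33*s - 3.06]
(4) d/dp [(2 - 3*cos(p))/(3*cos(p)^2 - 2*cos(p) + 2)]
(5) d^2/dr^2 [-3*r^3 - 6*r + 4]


(1) = -3.04000000000000
(2) = (8.0 - 10.1*sin(a))*cos(a)
(3) = 7.12*s - 1.33
(4) = (-9*cos(p)^2 + 12*cos(p) + 2)*sin(p)/(3*sin(p)^2 + 2*cos(p) - 5)^2
(5) = -18*r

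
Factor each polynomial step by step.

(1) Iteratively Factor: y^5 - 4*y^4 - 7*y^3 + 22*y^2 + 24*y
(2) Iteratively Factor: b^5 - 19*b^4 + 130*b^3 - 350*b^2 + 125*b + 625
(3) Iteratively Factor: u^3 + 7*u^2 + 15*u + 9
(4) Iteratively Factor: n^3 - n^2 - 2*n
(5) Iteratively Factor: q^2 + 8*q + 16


(1) = (y + 2)*(y^4 - 6*y^3 + 5*y^2 + 12*y) = (y - 3)*(y + 2)*(y^3 - 3*y^2 - 4*y) = y*(y - 3)*(y + 2)*(y^2 - 3*y - 4) = y*(y - 4)*(y - 3)*(y + 2)*(y + 1)
(2) = (b - 5)*(b^4 - 14*b^3 + 60*b^2 - 50*b - 125) = (b - 5)^2*(b^3 - 9*b^2 + 15*b + 25) = (b - 5)^2*(b + 1)*(b^2 - 10*b + 25) = (b - 5)^3*(b + 1)*(b - 5)
(3) = (u + 3)*(u^2 + 4*u + 3) = (u + 3)^2*(u + 1)
(4) = (n - 2)*(n^2 + n) = (n - 2)*(n + 1)*(n)
(5) = (q + 4)*(q + 4)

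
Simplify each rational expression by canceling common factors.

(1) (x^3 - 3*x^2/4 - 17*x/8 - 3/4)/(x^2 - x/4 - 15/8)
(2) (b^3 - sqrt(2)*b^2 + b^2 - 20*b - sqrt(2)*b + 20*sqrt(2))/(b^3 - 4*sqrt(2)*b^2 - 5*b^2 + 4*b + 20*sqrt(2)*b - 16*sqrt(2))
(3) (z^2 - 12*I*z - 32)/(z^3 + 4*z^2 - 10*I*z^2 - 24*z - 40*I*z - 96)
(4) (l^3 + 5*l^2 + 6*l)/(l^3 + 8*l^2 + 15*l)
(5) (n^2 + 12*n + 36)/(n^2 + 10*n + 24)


(1) = (8*x^3 - 6*x^2 - 17*x - 6)/(8*x^2 - 2*x - 15)
(2) = (b^2 + b*(5 - sqrt(2)) - 5*sqrt(2))/(b^2 + b*(-4*sqrt(2) - 1) + 4*sqrt(2))
(3) = (z - 8*I)/(z^2 + z*(4 - 6*I) - 24*I)
(4) = (l + 2)/(l + 5)
(5) = (n + 6)/(n + 4)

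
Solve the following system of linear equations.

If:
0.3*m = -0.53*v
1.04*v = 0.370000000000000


Then:
m = -0.63
v = 0.36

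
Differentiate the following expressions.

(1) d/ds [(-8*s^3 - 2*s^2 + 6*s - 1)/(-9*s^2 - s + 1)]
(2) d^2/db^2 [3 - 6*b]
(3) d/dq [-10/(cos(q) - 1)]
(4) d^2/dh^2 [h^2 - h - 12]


(1) = (72*s^4 + 16*s^3 + 32*s^2 - 22*s + 5)/(81*s^4 + 18*s^3 - 17*s^2 - 2*s + 1)
(2) = 0
(3) = -10*sin(q)/(cos(q) - 1)^2
(4) = 2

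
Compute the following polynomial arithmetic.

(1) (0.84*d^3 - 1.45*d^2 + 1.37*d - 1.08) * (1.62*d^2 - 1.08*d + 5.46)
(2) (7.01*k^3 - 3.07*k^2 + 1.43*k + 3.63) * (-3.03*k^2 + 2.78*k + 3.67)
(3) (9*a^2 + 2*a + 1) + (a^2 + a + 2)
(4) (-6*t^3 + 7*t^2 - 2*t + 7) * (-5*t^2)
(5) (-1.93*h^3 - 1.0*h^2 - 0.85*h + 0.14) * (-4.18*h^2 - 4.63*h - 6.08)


(1) = 1.3608*d^5 - 3.2562*d^4 + 8.3718*d^3 - 11.1462*d^2 + 8.6466*d - 5.8968
(2) = -21.2403*k^5 + 28.7899*k^4 + 12.8592*k^3 - 18.2904*k^2 + 15.3395*k + 13.3221
(3) = 10*a^2 + 3*a + 3
(4) = 30*t^5 - 35*t^4 + 10*t^3 - 35*t^2
(5) = 8.0674*h^5 + 13.1159*h^4 + 19.9174*h^3 + 9.4303*h^2 + 4.5198*h - 0.8512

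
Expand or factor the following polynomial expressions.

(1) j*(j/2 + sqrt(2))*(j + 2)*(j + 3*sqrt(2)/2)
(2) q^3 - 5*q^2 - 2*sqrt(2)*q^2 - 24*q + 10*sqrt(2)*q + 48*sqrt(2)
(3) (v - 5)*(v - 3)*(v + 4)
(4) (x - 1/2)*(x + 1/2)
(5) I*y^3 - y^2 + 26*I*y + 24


(1) = j^4/2 + j^3 + 7*sqrt(2)*j^3/4 + 3*j^2 + 7*sqrt(2)*j^2/2 + 6*j
(2) = (q - 8)*(q + 3)*(q - 2*sqrt(2))
(3) = v^3 - 4*v^2 - 17*v + 60
(4) = x^2 - 1/4
(5) = (y - 4*I)*(y + 6*I)*(I*y + 1)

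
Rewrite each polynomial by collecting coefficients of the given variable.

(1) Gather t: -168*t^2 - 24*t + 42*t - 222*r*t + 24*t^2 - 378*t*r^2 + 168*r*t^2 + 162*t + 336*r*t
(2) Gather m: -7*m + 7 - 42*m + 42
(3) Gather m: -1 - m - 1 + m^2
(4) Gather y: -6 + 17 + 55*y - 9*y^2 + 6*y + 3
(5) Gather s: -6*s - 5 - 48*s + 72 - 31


(1) = t^2*(168*r - 144) + t*(-378*r^2 + 114*r + 180)
(2) = 49 - 49*m
(3) = m^2 - m - 2
(4) = -9*y^2 + 61*y + 14
(5) = 36 - 54*s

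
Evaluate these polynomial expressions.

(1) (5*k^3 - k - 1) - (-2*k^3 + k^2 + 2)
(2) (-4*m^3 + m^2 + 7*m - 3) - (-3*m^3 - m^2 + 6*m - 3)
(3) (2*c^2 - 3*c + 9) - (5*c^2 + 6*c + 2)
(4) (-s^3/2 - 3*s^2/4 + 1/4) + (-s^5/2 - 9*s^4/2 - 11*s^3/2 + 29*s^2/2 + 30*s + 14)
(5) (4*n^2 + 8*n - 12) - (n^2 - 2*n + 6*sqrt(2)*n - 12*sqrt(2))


(1) = 7*k^3 - k^2 - k - 3
(2) = -m^3 + 2*m^2 + m
(3) = -3*c^2 - 9*c + 7
(4) = -s^5/2 - 9*s^4/2 - 6*s^3 + 55*s^2/4 + 30*s + 57/4
(5) = 3*n^2 - 6*sqrt(2)*n + 10*n - 12 + 12*sqrt(2)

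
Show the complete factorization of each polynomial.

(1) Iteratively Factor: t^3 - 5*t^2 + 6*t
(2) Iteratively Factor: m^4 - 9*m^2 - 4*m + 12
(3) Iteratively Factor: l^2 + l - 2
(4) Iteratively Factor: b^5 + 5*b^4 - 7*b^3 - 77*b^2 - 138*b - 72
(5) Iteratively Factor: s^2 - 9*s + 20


(1) = (t - 2)*(t^2 - 3*t) = t*(t - 2)*(t - 3)
(2) = (m + 2)*(m^3 - 2*m^2 - 5*m + 6) = (m + 2)^2*(m^2 - 4*m + 3) = (m - 1)*(m + 2)^2*(m - 3)
(3) = (l - 1)*(l + 2)
(4) = (b + 3)*(b^4 + 2*b^3 - 13*b^2 - 38*b - 24) = (b + 2)*(b + 3)*(b^3 - 13*b - 12) = (b - 4)*(b + 2)*(b + 3)*(b^2 + 4*b + 3) = (b - 4)*(b + 2)*(b + 3)^2*(b + 1)
(5) = (s - 4)*(s - 5)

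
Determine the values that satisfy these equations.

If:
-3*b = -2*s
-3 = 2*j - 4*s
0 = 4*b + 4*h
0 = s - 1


Then:
b = 2/3
h = -2/3
j = 1/2
s = 1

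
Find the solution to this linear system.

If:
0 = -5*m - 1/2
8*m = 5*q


Then:
m = -1/10
q = -4/25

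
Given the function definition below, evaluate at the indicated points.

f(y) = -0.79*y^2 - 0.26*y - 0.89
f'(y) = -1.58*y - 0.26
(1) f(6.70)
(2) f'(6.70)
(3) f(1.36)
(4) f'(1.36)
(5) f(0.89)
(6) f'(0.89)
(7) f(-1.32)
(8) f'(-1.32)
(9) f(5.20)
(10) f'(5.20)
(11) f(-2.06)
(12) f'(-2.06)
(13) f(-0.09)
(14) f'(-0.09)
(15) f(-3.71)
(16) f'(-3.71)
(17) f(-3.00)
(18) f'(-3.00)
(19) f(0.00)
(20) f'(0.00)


(1) = -38.10
(2) = -10.85
(3) = -2.70
(4) = -2.41
(5) = -1.75
(6) = -1.67
(7) = -1.92
(8) = 1.83
(9) = -23.60
(10) = -8.48
(11) = -3.71
(12) = 2.99
(13) = -0.87
(14) = -0.12
(15) = -10.80
(16) = 5.60
(17) = -7.22
(18) = 4.48
(19) = -0.89
(20) = -0.26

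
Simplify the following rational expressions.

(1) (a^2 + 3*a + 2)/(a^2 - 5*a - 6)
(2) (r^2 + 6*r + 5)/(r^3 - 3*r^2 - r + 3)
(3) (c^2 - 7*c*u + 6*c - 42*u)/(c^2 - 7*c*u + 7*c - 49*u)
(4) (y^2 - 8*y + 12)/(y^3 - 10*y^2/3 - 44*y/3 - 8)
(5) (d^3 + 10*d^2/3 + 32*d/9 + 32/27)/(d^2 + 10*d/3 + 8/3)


(1) = (a + 2)/(a - 6)
(2) = (r + 5)/(r^2 - 4*r + 3)
(3) = (c + 6)/(c + 7)
(4) = (3*y - 6)/(3*y^2 + 8*y + 4)
(5) = (9*d^2 + 18*d + 8)/(9*d + 18)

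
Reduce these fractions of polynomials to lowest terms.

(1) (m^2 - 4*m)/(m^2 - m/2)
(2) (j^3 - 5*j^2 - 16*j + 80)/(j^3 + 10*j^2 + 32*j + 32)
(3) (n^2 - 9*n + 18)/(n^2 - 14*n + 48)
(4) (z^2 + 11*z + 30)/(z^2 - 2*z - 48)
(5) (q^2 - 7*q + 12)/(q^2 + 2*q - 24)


(1) = (2*m - 8)/(2*m - 1)
(2) = (j^2 - 9*j + 20)/(j^2 + 6*j + 8)
(3) = (n - 3)/(n - 8)
(4) = (z + 5)/(z - 8)
(5) = (q - 3)/(q + 6)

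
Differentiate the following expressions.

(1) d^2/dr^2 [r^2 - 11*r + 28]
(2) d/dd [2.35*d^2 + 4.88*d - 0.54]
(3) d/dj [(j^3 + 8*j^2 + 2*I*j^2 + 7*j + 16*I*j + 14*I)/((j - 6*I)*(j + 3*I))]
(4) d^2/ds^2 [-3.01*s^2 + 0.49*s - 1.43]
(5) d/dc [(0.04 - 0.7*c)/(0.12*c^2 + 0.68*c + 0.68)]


(1) = 2
(2) = 4.7*d + 4.88
(3) = (j^4 - 6*I*j^3 + j^2*(53 - 40*I) + j*(288 + 44*I) + 84 + 288*I)/(j^4 - 6*I*j^3 + 27*j^2 - 108*I*j + 324)
(4) = -6.02000000000000
(5) = (0.084*c^2 - 0.0096*c - 0.5032)/(0.0144*c^4 + 0.1632*c^3 + 0.6256*c^2 + 0.9248*c + 0.4624)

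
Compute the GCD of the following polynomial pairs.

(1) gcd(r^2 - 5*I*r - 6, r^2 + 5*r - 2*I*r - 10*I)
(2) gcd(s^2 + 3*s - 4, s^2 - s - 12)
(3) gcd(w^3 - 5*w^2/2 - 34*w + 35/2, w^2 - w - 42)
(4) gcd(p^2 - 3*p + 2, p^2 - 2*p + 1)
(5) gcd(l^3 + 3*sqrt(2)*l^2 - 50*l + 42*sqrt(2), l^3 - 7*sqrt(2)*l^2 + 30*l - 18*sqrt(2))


(1) = gcd((r - 3*I)*(r - 2*I), (r + 5)*(r - 2*I)) = r - 2*I
(2) = gcd((s - 1)*(s + 4), (s - 4)*(s + 3)) = 1
(3) = gcd((w - 7)*(w - 1/2)*(w + 5), (w - 7)*(w + 6)) = w - 7
(4) = gcd((p - 2)*(p - 1), (p - 1)^2) = p - 1
(5) = gcd((l - 3*sqrt(2))*(l - sqrt(2))*(l + 7*sqrt(2)), (l - 3*sqrt(2))^2*(l - sqrt(2))) = l^2 - 4*sqrt(2)*l + 6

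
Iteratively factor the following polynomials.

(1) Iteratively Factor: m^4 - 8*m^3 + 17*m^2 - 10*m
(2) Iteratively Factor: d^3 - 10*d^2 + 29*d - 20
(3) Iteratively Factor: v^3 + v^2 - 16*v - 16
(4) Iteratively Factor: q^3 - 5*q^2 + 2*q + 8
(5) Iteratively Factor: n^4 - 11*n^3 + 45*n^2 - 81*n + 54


(1) = (m - 2)*(m^3 - 6*m^2 + 5*m) = (m - 5)*(m - 2)*(m^2 - m) = (m - 5)*(m - 2)*(m - 1)*(m)
(2) = (d - 5)*(d^2 - 5*d + 4) = (d - 5)*(d - 1)*(d - 4)
(3) = (v - 4)*(v^2 + 5*v + 4) = (v - 4)*(v + 4)*(v + 1)
(4) = (q - 2)*(q^2 - 3*q - 4) = (q - 2)*(q + 1)*(q - 4)
(5) = (n - 3)*(n^3 - 8*n^2 + 21*n - 18) = (n - 3)^2*(n^2 - 5*n + 6) = (n - 3)^3*(n - 2)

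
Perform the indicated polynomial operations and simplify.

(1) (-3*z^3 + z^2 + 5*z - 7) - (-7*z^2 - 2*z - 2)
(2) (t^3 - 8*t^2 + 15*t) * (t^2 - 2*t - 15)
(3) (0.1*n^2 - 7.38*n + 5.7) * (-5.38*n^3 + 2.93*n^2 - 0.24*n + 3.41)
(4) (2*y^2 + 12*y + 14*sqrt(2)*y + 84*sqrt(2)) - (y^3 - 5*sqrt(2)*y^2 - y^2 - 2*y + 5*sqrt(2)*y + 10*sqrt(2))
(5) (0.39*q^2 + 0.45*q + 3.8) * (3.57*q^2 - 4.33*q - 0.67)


(1) = -3*z^3 + 8*z^2 + 7*z - 5
(2) = t^5 - 10*t^4 + 16*t^3 + 90*t^2 - 225*t
(3) = -0.538*n^5 + 39.9974*n^4 - 52.3134*n^3 + 18.8132*n^2 - 26.5338*n + 19.437
(4) = -y^3 + 3*y^2 + 5*sqrt(2)*y^2 + 9*sqrt(2)*y + 14*y + 74*sqrt(2)
(5) = 1.3923*q^4 - 0.0822*q^3 + 11.3562*q^2 - 16.7555*q - 2.546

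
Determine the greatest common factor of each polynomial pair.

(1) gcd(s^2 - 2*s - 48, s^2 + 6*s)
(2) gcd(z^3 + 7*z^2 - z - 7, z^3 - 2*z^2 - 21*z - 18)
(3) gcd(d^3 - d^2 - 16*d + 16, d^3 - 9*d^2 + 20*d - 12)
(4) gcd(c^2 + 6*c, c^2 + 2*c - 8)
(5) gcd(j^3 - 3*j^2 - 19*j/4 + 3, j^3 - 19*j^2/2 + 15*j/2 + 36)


(1) = gcd((s - 8)*(s + 6), s*(s + 6)) = s + 6
(2) = gcd((z - 1)*(z + 1)*(z + 7), (z - 6)*(z + 1)*(z + 3)) = z + 1
(3) = gcd((d - 4)*(d - 1)*(d + 4), (d - 6)*(d - 2)*(d - 1)) = d - 1
(4) = gcd(c*(c + 6), (c - 2)*(c + 4)) = 1
(5) = j + 3/2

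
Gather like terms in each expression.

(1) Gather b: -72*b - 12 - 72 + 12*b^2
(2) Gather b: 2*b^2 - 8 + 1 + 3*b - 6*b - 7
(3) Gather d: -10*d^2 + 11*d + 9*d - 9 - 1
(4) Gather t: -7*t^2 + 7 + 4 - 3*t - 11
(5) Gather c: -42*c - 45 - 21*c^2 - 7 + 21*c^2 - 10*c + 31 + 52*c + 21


(1) = 12*b^2 - 72*b - 84
(2) = 2*b^2 - 3*b - 14
(3) = -10*d^2 + 20*d - 10
(4) = -7*t^2 - 3*t
(5) = 0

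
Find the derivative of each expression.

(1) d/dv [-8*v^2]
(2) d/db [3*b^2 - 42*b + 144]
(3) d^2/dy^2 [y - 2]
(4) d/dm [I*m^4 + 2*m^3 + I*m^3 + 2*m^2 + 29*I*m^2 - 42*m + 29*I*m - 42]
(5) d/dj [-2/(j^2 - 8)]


(1) = -16*v
(2) = 6*b - 42
(3) = 0
(4) = 4*I*m^3 + m^2*(6 + 3*I) + m*(4 + 58*I) - 42 + 29*I
(5) = 4*j/(j^2 - 8)^2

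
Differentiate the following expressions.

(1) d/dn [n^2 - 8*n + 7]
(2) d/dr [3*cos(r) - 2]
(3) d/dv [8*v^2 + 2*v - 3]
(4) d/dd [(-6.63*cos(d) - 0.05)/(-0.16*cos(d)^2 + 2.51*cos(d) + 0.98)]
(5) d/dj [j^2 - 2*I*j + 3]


(1) = 2*n - 8
(2) = -3*sin(r)
(3) = 16*v + 2
(4) = (1.0608*cos(d)^2 + 0.016*cos(d) + 6.3719)*sin(d)/(0.0256*cos(d)^4 - 0.8032*cos(d)^3 + 5.9865*cos(d)^2 + 4.9196*cos(d) + 0.9604)
(5) = 2*j - 2*I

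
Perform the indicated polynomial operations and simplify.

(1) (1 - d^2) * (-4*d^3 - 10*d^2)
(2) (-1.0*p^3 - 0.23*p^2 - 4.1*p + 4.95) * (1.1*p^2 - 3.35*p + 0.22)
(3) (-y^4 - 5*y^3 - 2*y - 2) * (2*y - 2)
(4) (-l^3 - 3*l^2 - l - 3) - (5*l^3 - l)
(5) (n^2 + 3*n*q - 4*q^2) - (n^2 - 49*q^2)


(1) = 4*d^5 + 10*d^4 - 4*d^3 - 10*d^2
(2) = -1.1*p^5 + 3.097*p^4 - 3.9595*p^3 + 19.1294*p^2 - 17.4845*p + 1.089
(3) = -2*y^5 - 8*y^4 + 10*y^3 - 4*y^2 + 4
(4) = -6*l^3 - 3*l^2 - 3
(5) = 3*n*q + 45*q^2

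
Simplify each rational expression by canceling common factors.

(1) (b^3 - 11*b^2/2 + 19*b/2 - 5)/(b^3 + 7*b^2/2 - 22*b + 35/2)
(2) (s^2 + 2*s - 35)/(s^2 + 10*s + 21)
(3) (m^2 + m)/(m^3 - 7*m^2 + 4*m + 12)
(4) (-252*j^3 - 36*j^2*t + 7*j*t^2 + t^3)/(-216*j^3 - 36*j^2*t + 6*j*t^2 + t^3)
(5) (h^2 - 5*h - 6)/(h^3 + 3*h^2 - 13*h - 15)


(1) = (b - 2)/(b + 7)
(2) = (s - 5)/(s + 3)
(3) = m/(m^2 - 8*m + 12)
(4) = (7*j + t)/(6*j + t)
(5) = (h - 6)/(h^2 + 2*h - 15)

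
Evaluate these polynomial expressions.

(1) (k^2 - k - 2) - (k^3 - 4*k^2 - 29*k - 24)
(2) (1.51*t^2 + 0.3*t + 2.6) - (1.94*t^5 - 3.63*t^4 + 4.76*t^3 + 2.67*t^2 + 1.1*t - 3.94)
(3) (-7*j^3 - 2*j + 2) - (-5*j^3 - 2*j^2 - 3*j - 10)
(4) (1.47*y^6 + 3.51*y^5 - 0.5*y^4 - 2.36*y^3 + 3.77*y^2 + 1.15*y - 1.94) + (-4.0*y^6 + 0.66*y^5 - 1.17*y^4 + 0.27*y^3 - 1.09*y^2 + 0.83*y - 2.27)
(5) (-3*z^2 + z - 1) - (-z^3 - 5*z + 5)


(1) = -k^3 + 5*k^2 + 28*k + 22
(2) = -1.94*t^5 + 3.63*t^4 - 4.76*t^3 - 1.16*t^2 - 0.8*t + 6.54
(3) = -2*j^3 + 2*j^2 + j + 12
(4) = -2.53*y^6 + 4.17*y^5 - 1.67*y^4 - 2.09*y^3 + 2.68*y^2 + 1.98*y - 4.21
(5) = z^3 - 3*z^2 + 6*z - 6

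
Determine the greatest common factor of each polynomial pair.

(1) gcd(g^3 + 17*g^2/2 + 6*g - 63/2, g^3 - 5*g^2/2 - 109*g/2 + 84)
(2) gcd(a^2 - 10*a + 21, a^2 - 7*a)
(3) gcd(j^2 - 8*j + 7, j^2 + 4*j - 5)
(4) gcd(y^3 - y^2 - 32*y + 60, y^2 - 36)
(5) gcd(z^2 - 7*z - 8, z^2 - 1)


(1) = gcd((g - 3/2)*(g + 3)*(g + 7), (g - 8)*(g - 3/2)*(g + 7)) = g^2 + 11*g/2 - 21/2
(2) = a - 7
(3) = j - 1
(4) = y + 6
(5) = z + 1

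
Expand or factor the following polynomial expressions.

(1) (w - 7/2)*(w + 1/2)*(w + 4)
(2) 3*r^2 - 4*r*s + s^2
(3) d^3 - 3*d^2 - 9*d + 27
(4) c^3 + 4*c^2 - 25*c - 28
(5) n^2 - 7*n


(1) = w^3 + w^2 - 55*w/4 - 7
(2) = (-3*r + s)*(-r + s)
(3) = (d - 3)^2*(d + 3)
(4) = (c - 4)*(c + 1)*(c + 7)
(5) = n*(n - 7)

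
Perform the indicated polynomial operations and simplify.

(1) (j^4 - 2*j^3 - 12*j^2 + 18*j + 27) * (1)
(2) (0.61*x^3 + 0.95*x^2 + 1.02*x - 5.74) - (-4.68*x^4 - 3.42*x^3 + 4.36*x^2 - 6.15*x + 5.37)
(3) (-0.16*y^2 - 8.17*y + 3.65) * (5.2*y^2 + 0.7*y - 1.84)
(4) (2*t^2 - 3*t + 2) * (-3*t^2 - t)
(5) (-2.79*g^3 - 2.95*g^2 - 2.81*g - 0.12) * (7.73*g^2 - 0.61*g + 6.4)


(1) = j^4 - 2*j^3 - 12*j^2 + 18*j + 27
(2) = 4.68*x^4 + 4.03*x^3 - 3.41*x^2 + 7.17*x - 11.11
(3) = -0.832*y^4 - 42.596*y^3 + 13.5554*y^2 + 17.5878*y - 6.716
(4) = -6*t^4 + 7*t^3 - 3*t^2 - 2*t
(5) = -21.5667*g^5 - 21.1016*g^4 - 37.7778*g^3 - 18.0935*g^2 - 17.9108*g - 0.768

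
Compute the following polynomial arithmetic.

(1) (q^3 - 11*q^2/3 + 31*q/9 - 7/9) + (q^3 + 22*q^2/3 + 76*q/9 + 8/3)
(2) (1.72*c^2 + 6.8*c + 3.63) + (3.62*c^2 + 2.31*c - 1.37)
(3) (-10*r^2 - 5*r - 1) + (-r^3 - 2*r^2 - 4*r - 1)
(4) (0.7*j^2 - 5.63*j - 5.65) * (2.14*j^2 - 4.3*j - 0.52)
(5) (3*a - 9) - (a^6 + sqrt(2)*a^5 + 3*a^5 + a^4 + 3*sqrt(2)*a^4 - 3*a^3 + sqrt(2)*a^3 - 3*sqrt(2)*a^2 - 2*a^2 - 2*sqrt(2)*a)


(1) = 2*q^3 + 11*q^2/3 + 107*q/9 + 17/9
(2) = 5.34*c^2 + 9.11*c + 2.26
(3) = -r^3 - 12*r^2 - 9*r - 2
(4) = 1.498*j^4 - 15.0582*j^3 + 11.754*j^2 + 27.2226*j + 2.938
(5) = -a^6 - 3*a^5 - sqrt(2)*a^5 - 3*sqrt(2)*a^4 - a^4 - sqrt(2)*a^3 + 3*a^3 + 2*a^2 + 3*sqrt(2)*a^2 + 2*sqrt(2)*a + 3*a - 9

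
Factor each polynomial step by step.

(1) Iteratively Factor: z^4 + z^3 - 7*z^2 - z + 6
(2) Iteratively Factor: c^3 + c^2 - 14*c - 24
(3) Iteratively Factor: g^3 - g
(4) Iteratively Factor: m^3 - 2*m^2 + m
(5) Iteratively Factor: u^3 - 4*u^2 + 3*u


(1) = (z + 3)*(z^3 - 2*z^2 - z + 2) = (z - 2)*(z + 3)*(z^2 - 1) = (z - 2)*(z - 1)*(z + 3)*(z + 1)
(2) = (c + 3)*(c^2 - 2*c - 8) = (c + 2)*(c + 3)*(c - 4)
(3) = (g - 1)*(g^2 + g) = g*(g - 1)*(g + 1)
(4) = (m)*(m^2 - 2*m + 1) = m*(m - 1)*(m - 1)
(5) = (u - 1)*(u^2 - 3*u) = u*(u - 1)*(u - 3)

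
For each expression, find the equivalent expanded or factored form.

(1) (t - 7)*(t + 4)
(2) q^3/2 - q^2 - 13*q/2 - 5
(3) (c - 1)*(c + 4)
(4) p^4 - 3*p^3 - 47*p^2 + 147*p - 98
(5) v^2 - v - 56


(1) = t^2 - 3*t - 28
(2) = (q/2 + 1/2)*(q - 5)*(q + 2)
(3) = c^2 + 3*c - 4
(4) = (p - 7)*(p - 2)*(p - 1)*(p + 7)
(5) = (v - 8)*(v + 7)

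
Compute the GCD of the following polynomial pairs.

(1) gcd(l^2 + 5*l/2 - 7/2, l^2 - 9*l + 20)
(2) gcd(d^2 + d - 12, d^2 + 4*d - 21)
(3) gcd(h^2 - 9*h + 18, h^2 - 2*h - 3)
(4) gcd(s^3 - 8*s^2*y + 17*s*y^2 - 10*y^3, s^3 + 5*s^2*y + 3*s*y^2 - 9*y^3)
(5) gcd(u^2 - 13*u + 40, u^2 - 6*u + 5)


(1) = gcd((l - 1)*(l + 7/2), (l - 5)*(l - 4)) = 1
(2) = d - 3
(3) = gcd((h - 6)*(h - 3), (h - 3)*(h + 1)) = h - 3
(4) = gcd((s - 5*y)*(s - 2*y)*(s - y), (s - y)*(s + 3*y)^2) = -s + y
(5) = gcd((u - 8)*(u - 5), (u - 5)*(u - 1)) = u - 5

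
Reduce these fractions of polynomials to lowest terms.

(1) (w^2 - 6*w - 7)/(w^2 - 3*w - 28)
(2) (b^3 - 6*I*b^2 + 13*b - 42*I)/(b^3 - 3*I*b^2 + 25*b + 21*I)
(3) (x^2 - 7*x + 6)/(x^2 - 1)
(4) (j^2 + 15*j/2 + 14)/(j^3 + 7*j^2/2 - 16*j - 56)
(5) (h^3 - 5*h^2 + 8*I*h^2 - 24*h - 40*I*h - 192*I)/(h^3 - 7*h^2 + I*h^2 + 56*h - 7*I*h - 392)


(1) = (w + 1)/(w + 4)
(2) = (b - 2*I)/(b + I)
(3) = (x - 6)/(x + 1)
(4) = 1/(j - 4)
(5) = (h^2 - 5*h - 24)/(h^2 + h*(-7 - 7*I) + 49*I)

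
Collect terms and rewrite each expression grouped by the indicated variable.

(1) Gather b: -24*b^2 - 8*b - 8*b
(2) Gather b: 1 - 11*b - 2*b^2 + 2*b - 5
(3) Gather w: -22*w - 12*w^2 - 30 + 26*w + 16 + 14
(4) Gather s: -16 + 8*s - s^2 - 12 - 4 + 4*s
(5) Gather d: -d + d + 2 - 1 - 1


(1) = -24*b^2 - 16*b
(2) = -2*b^2 - 9*b - 4
(3) = -12*w^2 + 4*w
(4) = -s^2 + 12*s - 32
(5) = 0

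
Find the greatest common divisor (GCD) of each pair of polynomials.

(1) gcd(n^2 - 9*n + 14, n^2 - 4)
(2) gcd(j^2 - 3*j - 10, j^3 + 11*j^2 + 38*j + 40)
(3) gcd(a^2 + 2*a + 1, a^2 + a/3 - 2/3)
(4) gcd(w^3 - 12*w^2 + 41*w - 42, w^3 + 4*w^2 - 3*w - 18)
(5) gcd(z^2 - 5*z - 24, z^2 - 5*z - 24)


(1) = n - 2
(2) = j + 2
(3) = a + 1
(4) = w - 2
(5) = z^2 - 5*z - 24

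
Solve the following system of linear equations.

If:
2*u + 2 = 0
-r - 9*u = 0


Then:
r = 9
u = -1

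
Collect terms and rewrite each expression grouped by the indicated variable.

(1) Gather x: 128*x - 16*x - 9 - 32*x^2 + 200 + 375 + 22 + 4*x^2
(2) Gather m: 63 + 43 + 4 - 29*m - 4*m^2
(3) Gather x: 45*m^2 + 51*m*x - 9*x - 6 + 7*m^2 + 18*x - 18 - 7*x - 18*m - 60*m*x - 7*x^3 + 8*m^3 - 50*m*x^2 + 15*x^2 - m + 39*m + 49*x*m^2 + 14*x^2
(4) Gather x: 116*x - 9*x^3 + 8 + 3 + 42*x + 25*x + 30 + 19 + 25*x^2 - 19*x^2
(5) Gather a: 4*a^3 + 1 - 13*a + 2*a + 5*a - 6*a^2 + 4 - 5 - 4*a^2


(1) = -28*x^2 + 112*x + 588
(2) = -4*m^2 - 29*m + 110
(3) = 8*m^3 + 52*m^2 + 20*m - 7*x^3 + x^2*(29 - 50*m) + x*(49*m^2 - 9*m + 2) - 24
(4) = -9*x^3 + 6*x^2 + 183*x + 60
(5) = 4*a^3 - 10*a^2 - 6*a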